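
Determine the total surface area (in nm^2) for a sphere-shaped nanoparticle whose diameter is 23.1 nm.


Radius r = 23.1/2 = 11.55 nm
Surface area SA = 4 * pi * r^2
SA = 4 * pi * (11.55)^2
SA = 1676.39 nm^2

1676.39


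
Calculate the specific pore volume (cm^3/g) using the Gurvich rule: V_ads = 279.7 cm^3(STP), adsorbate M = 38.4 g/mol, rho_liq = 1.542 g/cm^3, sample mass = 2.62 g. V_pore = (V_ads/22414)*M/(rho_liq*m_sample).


Moles adsorbed n = V_ads / 22414 = 279.7 / 22414 = 1.247881e-02 mol
Liquid volume V_liq = n * M / rho_liq = 1.247881e-02 * 38.4 / 1.542 = 0.31076 cm^3
Specific pore volume V_pore = V_liq / m_sample = 0.31076 / 2.62
V_pore = 0.1186 cm^3/g

0.1186


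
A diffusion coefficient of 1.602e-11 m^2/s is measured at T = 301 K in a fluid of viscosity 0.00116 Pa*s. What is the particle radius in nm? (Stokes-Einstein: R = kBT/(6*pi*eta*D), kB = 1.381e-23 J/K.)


Stokes-Einstein: R = kB*T / (6*pi*eta*D)
R = 1.381e-23 * 301 / (6 * pi * 0.00116 * 1.602e-11)
R = 1.18669e-08 m = 11.87 nm

11.87


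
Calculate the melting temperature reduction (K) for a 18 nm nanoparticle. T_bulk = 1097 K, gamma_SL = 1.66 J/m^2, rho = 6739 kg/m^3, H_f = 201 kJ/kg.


Radius R = 18/2 = 9 nm = 9e-09 m
Convert H_f = 201 kJ/kg = 201000 J/kg
dT = 2 * gamma_SL * T_bulk / (rho * H_f * R)
dT = 2 * 1.66 * 1097 / (6739 * 201000 * 9e-09)
dT = 298.8 K

298.8


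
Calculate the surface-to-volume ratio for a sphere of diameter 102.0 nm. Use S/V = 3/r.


Radius r = 102.0/2 = 51 nm
S/V = 3 / r = 3 / 51
S/V = 0.0588 nm^-1

0.0588


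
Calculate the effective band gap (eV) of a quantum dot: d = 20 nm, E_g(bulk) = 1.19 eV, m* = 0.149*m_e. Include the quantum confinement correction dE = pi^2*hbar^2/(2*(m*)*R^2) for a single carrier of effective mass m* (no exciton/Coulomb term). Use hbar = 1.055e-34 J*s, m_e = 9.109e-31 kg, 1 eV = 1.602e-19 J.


Radius R = 20/2 nm = 1e-08 m
Confinement energy dE = pi^2 * hbar^2 / (2 * m_eff * m_e * R^2)
dE = pi^2 * (1.055e-34)^2 / (2 * 0.149 * 9.109e-31 * (1e-08)^2) J, divided by 1.602e-19 J/eV
dE = 0.0253 eV
Total band gap = E_g(bulk) + dE = 1.19 + 0.0253 = 1.2153 eV

1.2153


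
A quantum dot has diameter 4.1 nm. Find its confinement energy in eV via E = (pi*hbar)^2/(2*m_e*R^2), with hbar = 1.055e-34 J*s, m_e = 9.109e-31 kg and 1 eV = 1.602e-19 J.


Radius R = 4.1/2 = 2.05 nm = 2.05e-09 m
E = (pi * 1.055e-34)^2 / (2 * 9.109e-31 * (2.05e-09)^2)
E(J) = 1.43482e-20
E = E(J) / 1.602e-19 = 0.0896 eV

0.0896


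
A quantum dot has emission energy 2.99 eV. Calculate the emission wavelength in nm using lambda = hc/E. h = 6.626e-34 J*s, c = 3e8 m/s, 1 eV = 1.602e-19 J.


Convert energy: E = 2.99 eV = 2.99 * 1.602e-19 = 4.78998e-19 J
lambda = h*c / E = 6.626e-34 * 3e8 / 4.78998e-19
lambda = 4.14991e-07 m = 415.0 nm

415.0


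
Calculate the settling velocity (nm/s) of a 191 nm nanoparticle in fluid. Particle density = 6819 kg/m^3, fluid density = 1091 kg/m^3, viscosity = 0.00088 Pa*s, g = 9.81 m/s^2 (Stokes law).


Radius R = 191/2 nm = 9.55e-08 m
Density difference = 6819 - 1091 = 5728 kg/m^3
v = 2 * R^2 * (rho_p - rho_f) * g / (9 * eta)
v = 2 * (9.55e-08)^2 * 5728 * 9.81 / (9 * 0.00088)
v = 1.29415e-07 m/s = 129.4147 nm/s

129.4147


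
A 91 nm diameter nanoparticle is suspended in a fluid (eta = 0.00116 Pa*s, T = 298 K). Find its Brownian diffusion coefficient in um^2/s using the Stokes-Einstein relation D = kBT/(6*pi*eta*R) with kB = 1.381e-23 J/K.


Radius R = 91/2 = 45.5 nm = 4.55e-08 m
D = kB*T / (6*pi*eta*R)
D = 1.381e-23 * 298 / (6 * pi * 0.00116 * 4.55e-08)
D = 4.13656e-12 m^2/s = 4.137 um^2/s

4.137


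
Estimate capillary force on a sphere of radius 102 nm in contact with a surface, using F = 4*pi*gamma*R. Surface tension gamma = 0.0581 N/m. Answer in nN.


Convert radius: R = 102 nm = 1.02e-07 m
F = 4 * pi * gamma * R
F = 4 * pi * 0.0581 * 1.02e-07
F = 7.44708e-08 N = 74.4708 nN

74.4708


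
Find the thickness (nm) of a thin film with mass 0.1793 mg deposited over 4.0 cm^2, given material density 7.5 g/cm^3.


Convert: m = 0.1793 mg = 1.7930e-07 kg, A = 4.0 cm^2 = 4.0000e-04 m^2, rho = 7.5 g/cm^3 = 7500 kg/m^3
t = m / (A * rho)
t = 1.7930e-07 / (4.0000e-04 * 7500)
t = 5.9767e-08 m = 59.8 nm

59.8


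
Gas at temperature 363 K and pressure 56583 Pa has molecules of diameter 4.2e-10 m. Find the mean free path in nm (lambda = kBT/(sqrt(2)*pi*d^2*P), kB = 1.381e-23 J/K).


Mean free path: lambda = kB*T / (sqrt(2) * pi * d^2 * P)
lambda = 1.381e-23 * 363 / (sqrt(2) * pi * (4.2e-10)^2 * 56583)
lambda = 1.13045e-07 m
lambda = 113.04 nm

113.04


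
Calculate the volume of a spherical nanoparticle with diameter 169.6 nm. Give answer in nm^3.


Radius r = 169.6/2 = 84.8 nm
Volume V = (4/3) * pi * r^3
V = (4/3) * pi * (84.8)^3
V = 2554325.07 nm^3

2554325.07


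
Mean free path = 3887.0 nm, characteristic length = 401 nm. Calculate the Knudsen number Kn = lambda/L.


Knudsen number Kn = lambda / L
Kn = 3887.0 / 401
Kn = 9.6933

9.6933


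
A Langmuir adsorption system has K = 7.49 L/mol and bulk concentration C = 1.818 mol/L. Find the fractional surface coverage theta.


Langmuir isotherm: theta = K*C / (1 + K*C)
K*C = 7.49 * 1.818 = 13.61682
theta = 13.61682 / (1 + 13.61682) = 13.61682 / 14.61682
theta = 0.9316

0.9316


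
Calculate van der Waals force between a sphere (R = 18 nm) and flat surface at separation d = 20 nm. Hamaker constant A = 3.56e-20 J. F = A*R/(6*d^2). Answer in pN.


Convert to SI: R = 18 nm = 1.8e-08 m, d = 20 nm = 2e-08 m
F = A * R / (6 * d^2)
F = 3.56e-20 * 1.8e-08 / (6 * (2e-08)^2)
F = 2.67e-13 N = 0.267 pN

0.267


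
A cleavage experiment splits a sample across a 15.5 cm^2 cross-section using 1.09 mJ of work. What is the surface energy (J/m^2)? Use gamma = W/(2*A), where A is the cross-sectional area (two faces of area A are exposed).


Convert: A = 15.5 cm^2 = 0.00155 m^2, W = 1.09 mJ = 0.00109 J
Cleaving exposes two faces of area A, so total new surface = 2*A and gamma = W / (2*A)
gamma = 0.00109 / (2 * 0.00155)
gamma = 0.352 J/m^2

0.352


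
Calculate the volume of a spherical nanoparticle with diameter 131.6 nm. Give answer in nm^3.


Radius r = 131.6/2 = 65.8 nm
Volume V = (4/3) * pi * r^3
V = (4/3) * pi * (65.8)^3
V = 1193345.75 nm^3

1193345.75


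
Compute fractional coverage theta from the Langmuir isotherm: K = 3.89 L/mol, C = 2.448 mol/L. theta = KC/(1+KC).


Langmuir isotherm: theta = K*C / (1 + K*C)
K*C = 3.89 * 2.448 = 9.52272
theta = 9.52272 / (1 + 9.52272) = 9.52272 / 10.52272
theta = 0.905

0.905


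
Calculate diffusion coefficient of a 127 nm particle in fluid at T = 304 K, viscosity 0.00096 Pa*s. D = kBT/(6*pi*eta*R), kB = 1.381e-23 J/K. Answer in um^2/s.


Radius R = 127/2 = 63.5 nm = 6.35e-08 m
D = kB*T / (6*pi*eta*R)
D = 1.381e-23 * 304 / (6 * pi * 0.00096 * 6.35e-08)
D = 3.6536e-12 m^2/s = 3.654 um^2/s

3.654


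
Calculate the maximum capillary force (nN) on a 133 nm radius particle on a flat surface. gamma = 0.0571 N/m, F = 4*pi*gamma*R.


Convert radius: R = 133 nm = 1.33e-07 m
F = 4 * pi * gamma * R
F = 4 * pi * 0.0571 * 1.33e-07
F = 9.54328e-08 N = 95.4328 nN

95.4328


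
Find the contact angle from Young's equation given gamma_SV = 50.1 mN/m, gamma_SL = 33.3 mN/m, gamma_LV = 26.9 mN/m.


cos(theta) = (gamma_SV - gamma_SL) / gamma_LV
cos(theta) = (50.1 - 33.3) / 26.9
cos(theta) = 0.624535
theta = arccos(0.624535) = 51.35 degrees

51.35


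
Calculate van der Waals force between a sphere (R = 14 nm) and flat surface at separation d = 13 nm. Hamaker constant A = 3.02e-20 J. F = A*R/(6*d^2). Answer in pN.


Convert to SI: R = 14 nm = 1.4e-08 m, d = 13 nm = 1.3e-08 m
F = A * R / (6 * d^2)
F = 3.02e-20 * 1.4e-08 / (6 * (1.3e-08)^2)
F = 4.16963e-13 N = 0.417 pN

0.417


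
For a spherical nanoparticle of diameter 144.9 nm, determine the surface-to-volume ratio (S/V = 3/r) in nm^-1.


Radius r = 144.9/2 = 72.45 nm
S/V = 3 / r = 3 / 72.45
S/V = 0.0414 nm^-1

0.0414


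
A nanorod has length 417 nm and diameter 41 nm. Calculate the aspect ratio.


Aspect ratio AR = length / diameter
AR = 417 / 41
AR = 10.17

10.17


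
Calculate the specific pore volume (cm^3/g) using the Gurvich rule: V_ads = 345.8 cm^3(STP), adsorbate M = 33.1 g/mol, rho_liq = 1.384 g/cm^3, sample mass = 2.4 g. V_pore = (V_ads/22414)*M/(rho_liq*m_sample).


Moles adsorbed n = V_ads / 22414 = 345.8 / 22414 = 1.542786e-02 mol
Liquid volume V_liq = n * M / rho_liq = 1.542786e-02 * 33.1 / 1.384 = 0.36898 cm^3
Specific pore volume V_pore = V_liq / m_sample = 0.36898 / 2.4
V_pore = 0.1537 cm^3/g

0.1537


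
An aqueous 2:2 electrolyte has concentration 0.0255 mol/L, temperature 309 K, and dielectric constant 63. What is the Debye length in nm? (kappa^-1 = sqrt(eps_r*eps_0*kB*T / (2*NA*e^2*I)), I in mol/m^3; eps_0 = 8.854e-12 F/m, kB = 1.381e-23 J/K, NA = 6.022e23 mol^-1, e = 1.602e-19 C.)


Ionic strength I = 0.0255 * 2^2 * 1000 = 102 mol/m^3
kappa^-1 = sqrt(63 * 8.854e-12 * 1.381e-23 * 309 / (2 * 6.022e23 * (1.602e-19)^2 * 102))
kappa^-1 = 0.869 nm

0.869


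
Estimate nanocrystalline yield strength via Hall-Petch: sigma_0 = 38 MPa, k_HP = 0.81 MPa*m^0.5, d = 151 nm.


d = 151 nm = 1.51e-07 m
sqrt(d) = 0.0003885872
Hall-Petch contribution = k / sqrt(d) = 0.81 / 0.0003885872 = 2084.5 MPa
sigma = sigma_0 + k/sqrt(d) = 38 + 2084.5 = 2122.5 MPa

2122.5


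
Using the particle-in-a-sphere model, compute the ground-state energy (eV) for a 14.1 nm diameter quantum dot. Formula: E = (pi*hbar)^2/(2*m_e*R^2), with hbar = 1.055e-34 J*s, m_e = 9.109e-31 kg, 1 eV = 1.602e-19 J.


Radius R = 14.1/2 = 7.05 nm = 7.05e-09 m
E = (pi * 1.055e-34)^2 / (2 * 9.109e-31 * (7.05e-09)^2)
E(J) = 1.21318e-21
E = E(J) / 1.602e-19 = 0.0076 eV

0.0076


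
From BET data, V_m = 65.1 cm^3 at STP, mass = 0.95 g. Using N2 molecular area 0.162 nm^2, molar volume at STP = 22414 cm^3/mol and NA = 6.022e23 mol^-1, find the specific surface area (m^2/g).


Number of moles in monolayer = V_m / 22414 = 65.1 / 22414 = 0.00290443
Number of molecules = moles * NA = 0.00290443 * 6.022e23
SA = molecules * sigma / mass
SA = (65.1 / 22414) * 6.022e23 * 0.162e-18 / 0.95
SA = 298.3 m^2/g

298.3


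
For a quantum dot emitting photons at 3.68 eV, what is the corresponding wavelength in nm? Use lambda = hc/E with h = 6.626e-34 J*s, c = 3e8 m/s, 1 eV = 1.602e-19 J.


Convert energy: E = 3.68 eV = 3.68 * 1.602e-19 = 5.89536e-19 J
lambda = h*c / E = 6.626e-34 * 3e8 / 5.89536e-19
lambda = 3.3718e-07 m = 337.2 nm

337.2


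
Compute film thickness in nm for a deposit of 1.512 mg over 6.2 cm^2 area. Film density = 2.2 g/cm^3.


Convert: m = 1.512 mg = 1.5120e-06 kg, A = 6.2 cm^2 = 6.2000e-04 m^2, rho = 2.2 g/cm^3 = 2200 kg/m^3
t = m / (A * rho)
t = 1.5120e-06 / (6.2000e-04 * 2200)
t = 1.1085e-06 m = 1108.5 nm

1108.5


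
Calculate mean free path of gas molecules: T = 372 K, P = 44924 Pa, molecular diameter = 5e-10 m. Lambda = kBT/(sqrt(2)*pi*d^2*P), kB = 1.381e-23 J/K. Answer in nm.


Mean free path: lambda = kB*T / (sqrt(2) * pi * d^2 * P)
lambda = 1.381e-23 * 372 / (sqrt(2) * pi * (5e-10)^2 * 44924)
lambda = 1.02956e-07 m
lambda = 102.96 nm

102.96


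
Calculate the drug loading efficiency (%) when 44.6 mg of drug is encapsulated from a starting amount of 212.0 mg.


Drug loading efficiency = (drug loaded / drug initial) * 100
DLE = 44.6 / 212.0 * 100
DLE = 0.2104 * 100
DLE = 21.04%

21.04


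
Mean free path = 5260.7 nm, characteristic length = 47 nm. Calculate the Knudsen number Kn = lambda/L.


Knudsen number Kn = lambda / L
Kn = 5260.7 / 47
Kn = 111.9298

111.9298


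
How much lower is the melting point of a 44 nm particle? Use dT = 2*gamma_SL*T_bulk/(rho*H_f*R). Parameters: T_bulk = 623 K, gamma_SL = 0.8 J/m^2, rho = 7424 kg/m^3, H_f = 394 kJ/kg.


Radius R = 44/2 = 22 nm = 2.2e-08 m
Convert H_f = 394 kJ/kg = 394000 J/kg
dT = 2 * gamma_SL * T_bulk / (rho * H_f * R)
dT = 2 * 0.8 * 623 / (7424 * 394000 * 2.2e-08)
dT = 15.5 K

15.5


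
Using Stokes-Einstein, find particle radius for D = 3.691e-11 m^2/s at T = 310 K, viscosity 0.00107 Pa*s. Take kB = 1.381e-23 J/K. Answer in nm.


Stokes-Einstein: R = kB*T / (6*pi*eta*D)
R = 1.381e-23 * 310 / (6 * pi * 0.00107 * 3.691e-11)
R = 5.75078e-09 m = 5.75 nm

5.75


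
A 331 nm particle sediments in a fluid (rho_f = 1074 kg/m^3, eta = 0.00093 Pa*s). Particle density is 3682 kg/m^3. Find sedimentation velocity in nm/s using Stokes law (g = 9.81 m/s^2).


Radius R = 331/2 nm = 1.655e-07 m
Density difference = 3682 - 1074 = 2608 kg/m^3
v = 2 * R^2 * (rho_p - rho_f) * g / (9 * eta)
v = 2 * (1.655e-07)^2 * 2608 * 9.81 / (9 * 0.00093)
v = 1.67447e-07 m/s = 167.4469 nm/s

167.4469


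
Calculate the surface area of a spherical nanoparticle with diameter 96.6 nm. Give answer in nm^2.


Radius r = 96.6/2 = 48.3 nm
Surface area SA = 4 * pi * r^2
SA = 4 * pi * (48.3)^2
SA = 29315.96 nm^2

29315.96


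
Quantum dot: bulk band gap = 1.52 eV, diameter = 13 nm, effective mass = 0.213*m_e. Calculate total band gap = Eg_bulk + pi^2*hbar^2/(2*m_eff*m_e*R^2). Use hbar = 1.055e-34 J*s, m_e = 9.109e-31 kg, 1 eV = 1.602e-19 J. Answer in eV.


Radius R = 13/2 nm = 6.5e-09 m
Confinement energy dE = pi^2 * hbar^2 / (2 * m_eff * m_e * R^2)
dE = pi^2 * (1.055e-34)^2 / (2 * 0.213 * 9.109e-31 * (6.5e-09)^2) J, divided by 1.602e-19 J/eV
dE = 0.0418 eV
Total band gap = E_g(bulk) + dE = 1.52 + 0.0418 = 1.5618 eV

1.5618


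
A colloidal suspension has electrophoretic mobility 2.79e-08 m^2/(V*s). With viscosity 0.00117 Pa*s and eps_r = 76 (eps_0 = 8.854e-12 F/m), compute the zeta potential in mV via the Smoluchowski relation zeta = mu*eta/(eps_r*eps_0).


Smoluchowski equation: zeta = mu * eta / (eps_r * eps_0)
zeta = 2.79e-08 * 0.00117 / (76 * 8.854e-12)
zeta = 0.048511 V = 48.51 mV

48.51


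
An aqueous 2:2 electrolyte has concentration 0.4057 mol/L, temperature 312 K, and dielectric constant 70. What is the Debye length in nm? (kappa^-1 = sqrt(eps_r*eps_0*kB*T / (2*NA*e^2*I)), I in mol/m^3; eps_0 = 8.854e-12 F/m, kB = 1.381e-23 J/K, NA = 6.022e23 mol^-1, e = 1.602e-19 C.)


Ionic strength I = 0.4057 * 2^2 * 1000 = 1622.8 mol/m^3
kappa^-1 = sqrt(70 * 8.854e-12 * 1.381e-23 * 312 / (2 * 6.022e23 * (1.602e-19)^2 * 1622.8))
kappa^-1 = 0.231 nm

0.231


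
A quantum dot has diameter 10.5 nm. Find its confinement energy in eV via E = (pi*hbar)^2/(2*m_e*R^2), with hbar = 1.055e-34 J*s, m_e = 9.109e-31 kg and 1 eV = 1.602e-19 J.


Radius R = 10.5/2 = 5.25 nm = 5.25e-09 m
E = (pi * 1.055e-34)^2 / (2 * 9.109e-31 * (5.25e-09)^2)
E(J) = 2.18769e-21
E = E(J) / 1.602e-19 = 0.0137 eV

0.0137


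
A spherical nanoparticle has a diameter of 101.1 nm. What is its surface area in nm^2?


Radius r = 101.1/2 = 50.55 nm
Surface area SA = 4 * pi * r^2
SA = 4 * pi * (50.55)^2
SA = 32110.88 nm^2

32110.88


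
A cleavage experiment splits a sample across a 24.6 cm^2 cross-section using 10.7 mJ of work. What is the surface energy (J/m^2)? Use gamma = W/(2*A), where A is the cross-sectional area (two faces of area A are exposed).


Convert: A = 24.6 cm^2 = 0.00246 m^2, W = 10.7 mJ = 0.0107 J
Cleaving exposes two faces of area A, so total new surface = 2*A and gamma = W / (2*A)
gamma = 0.0107 / (2 * 0.00246)
gamma = 2.175 J/m^2

2.175


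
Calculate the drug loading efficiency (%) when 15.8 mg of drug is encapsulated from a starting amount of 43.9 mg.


Drug loading efficiency = (drug loaded / drug initial) * 100
DLE = 15.8 / 43.9 * 100
DLE = 0.3599 * 100
DLE = 35.99%

35.99


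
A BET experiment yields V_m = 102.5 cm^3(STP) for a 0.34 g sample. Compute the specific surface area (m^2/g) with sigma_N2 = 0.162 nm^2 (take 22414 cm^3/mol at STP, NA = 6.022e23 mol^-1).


Number of moles in monolayer = V_m / 22414 = 102.5 / 22414 = 0.00457303
Number of molecules = moles * NA = 0.00457303 * 6.022e23
SA = molecules * sigma / mass
SA = (102.5 / 22414) * 6.022e23 * 0.162e-18 / 0.34
SA = 1312.1 m^2/g

1312.1


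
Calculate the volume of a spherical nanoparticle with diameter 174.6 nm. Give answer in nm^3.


Radius r = 174.6/2 = 87.3 nm
Volume V = (4/3) * pi * r^3
V = (4/3) * pi * (87.3)^3
V = 2786963.88 nm^3

2786963.88


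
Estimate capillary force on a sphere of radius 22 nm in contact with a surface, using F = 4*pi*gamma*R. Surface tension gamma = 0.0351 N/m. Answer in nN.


Convert radius: R = 22 nm = 2.2e-08 m
F = 4 * pi * gamma * R
F = 4 * pi * 0.0351 * 2.2e-08
F = 9.70375e-09 N = 9.7038 nN

9.7038


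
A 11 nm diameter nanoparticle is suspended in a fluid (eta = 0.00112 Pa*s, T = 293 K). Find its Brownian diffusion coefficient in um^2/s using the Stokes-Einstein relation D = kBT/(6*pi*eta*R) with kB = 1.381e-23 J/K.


Radius R = 11/2 = 5.5 nm = 5.5e-09 m
D = kB*T / (6*pi*eta*R)
D = 1.381e-23 * 293 / (6 * pi * 0.00112 * 5.5e-09)
D = 3.48481e-11 m^2/s = 34.848 um^2/s

34.848


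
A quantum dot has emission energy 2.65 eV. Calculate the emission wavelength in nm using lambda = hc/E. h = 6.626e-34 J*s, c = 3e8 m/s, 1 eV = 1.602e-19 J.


Convert energy: E = 2.65 eV = 2.65 * 1.602e-19 = 4.2453e-19 J
lambda = h*c / E = 6.626e-34 * 3e8 / 4.2453e-19
lambda = 4.68235e-07 m = 468.2 nm

468.2


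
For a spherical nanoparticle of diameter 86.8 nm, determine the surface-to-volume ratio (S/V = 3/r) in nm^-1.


Radius r = 86.8/2 = 43.4 nm
S/V = 3 / r = 3 / 43.4
S/V = 0.0691 nm^-1

0.0691


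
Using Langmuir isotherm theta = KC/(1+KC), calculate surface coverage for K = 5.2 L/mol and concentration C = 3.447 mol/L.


Langmuir isotherm: theta = K*C / (1 + K*C)
K*C = 5.2 * 3.447 = 17.9244
theta = 17.9244 / (1 + 17.9244) = 17.9244 / 18.9244
theta = 0.9472

0.9472


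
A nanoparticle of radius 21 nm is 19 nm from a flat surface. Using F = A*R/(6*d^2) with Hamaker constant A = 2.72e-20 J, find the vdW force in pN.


Convert to SI: R = 21 nm = 2.1e-08 m, d = 19 nm = 1.9e-08 m
F = A * R / (6 * d^2)
F = 2.72e-20 * 2.1e-08 / (6 * (1.9e-08)^2)
F = 2.63712e-13 N = 0.264 pN

0.264


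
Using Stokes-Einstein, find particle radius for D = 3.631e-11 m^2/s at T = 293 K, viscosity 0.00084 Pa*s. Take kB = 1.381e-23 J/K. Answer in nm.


Stokes-Einstein: R = kB*T / (6*pi*eta*D)
R = 1.381e-23 * 293 / (6 * pi * 0.00084 * 3.631e-11)
R = 7.03809e-09 m = 7.04 nm

7.04


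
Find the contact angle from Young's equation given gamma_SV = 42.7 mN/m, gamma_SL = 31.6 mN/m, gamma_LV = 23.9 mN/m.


cos(theta) = (gamma_SV - gamma_SL) / gamma_LV
cos(theta) = (42.7 - 31.6) / 23.9
cos(theta) = 0.464435
theta = arccos(0.464435) = 62.33 degrees

62.33


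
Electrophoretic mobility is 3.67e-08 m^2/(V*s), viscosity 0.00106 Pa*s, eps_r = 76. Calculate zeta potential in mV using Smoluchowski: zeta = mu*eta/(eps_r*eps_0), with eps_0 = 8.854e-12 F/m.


Smoluchowski equation: zeta = mu * eta / (eps_r * eps_0)
zeta = 3.67e-08 * 0.00106 / (76 * 8.854e-12)
zeta = 0.057812 V = 57.81 mV

57.81


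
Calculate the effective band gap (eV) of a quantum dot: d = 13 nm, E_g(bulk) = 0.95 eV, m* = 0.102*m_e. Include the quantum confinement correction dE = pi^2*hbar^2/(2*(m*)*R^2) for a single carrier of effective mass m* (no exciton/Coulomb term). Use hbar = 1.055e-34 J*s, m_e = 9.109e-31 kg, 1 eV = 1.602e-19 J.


Radius R = 13/2 nm = 6.5e-09 m
Confinement energy dE = pi^2 * hbar^2 / (2 * m_eff * m_e * R^2)
dE = pi^2 * (1.055e-34)^2 / (2 * 0.102 * 9.109e-31 * (6.5e-09)^2) J, divided by 1.602e-19 J/eV
dE = 0.0873 eV
Total band gap = E_g(bulk) + dE = 0.95 + 0.0873 = 1.0373 eV

1.0373


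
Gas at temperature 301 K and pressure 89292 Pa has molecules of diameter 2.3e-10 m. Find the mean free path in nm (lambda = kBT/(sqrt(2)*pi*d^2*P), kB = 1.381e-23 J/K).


Mean free path: lambda = kB*T / (sqrt(2) * pi * d^2 * P)
lambda = 1.381e-23 * 301 / (sqrt(2) * pi * (2.3e-10)^2 * 89292)
lambda = 1.98074e-07 m
lambda = 198.07 nm

198.07


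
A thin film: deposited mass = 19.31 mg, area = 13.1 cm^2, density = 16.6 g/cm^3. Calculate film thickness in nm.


Convert: m = 19.31 mg = 1.9310e-05 kg, A = 13.1 cm^2 = 1.3100e-03 m^2, rho = 16.6 g/cm^3 = 16600 kg/m^3
t = m / (A * rho)
t = 1.9310e-05 / (1.3100e-03 * 16600)
t = 8.8798e-07 m = 888.0 nm

888.0


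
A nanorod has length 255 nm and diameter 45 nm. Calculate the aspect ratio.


Aspect ratio AR = length / diameter
AR = 255 / 45
AR = 5.67

5.67


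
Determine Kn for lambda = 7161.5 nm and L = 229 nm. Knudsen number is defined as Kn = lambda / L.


Knudsen number Kn = lambda / L
Kn = 7161.5 / 229
Kn = 31.2729

31.2729


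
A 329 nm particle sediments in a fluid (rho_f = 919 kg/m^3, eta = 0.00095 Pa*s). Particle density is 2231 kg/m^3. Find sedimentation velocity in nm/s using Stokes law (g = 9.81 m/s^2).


Radius R = 329/2 nm = 1.645e-07 m
Density difference = 2231 - 919 = 1312 kg/m^3
v = 2 * R^2 * (rho_p - rho_f) * g / (9 * eta)
v = 2 * (1.645e-07)^2 * 1312 * 9.81 / (9 * 0.00095)
v = 8.14702e-08 m/s = 81.4702 nm/s

81.4702


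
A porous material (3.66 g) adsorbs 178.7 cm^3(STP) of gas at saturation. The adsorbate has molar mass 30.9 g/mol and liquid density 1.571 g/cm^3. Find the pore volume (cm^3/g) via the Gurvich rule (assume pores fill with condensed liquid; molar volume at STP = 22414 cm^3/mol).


Moles adsorbed n = V_ads / 22414 = 178.7 / 22414 = 7.972696e-03 mol
Liquid volume V_liq = n * M / rho_liq = 7.972696e-03 * 30.9 / 1.571 = 0.15681 cm^3
Specific pore volume V_pore = V_liq / m_sample = 0.15681 / 3.66
V_pore = 0.0428 cm^3/g

0.0428


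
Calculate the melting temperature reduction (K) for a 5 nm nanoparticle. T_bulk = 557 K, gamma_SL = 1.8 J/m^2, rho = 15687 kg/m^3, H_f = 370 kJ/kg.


Radius R = 5/2 = 2.5 nm = 2.5e-09 m
Convert H_f = 370 kJ/kg = 370000 J/kg
dT = 2 * gamma_SL * T_bulk / (rho * H_f * R)
dT = 2 * 1.8 * 557 / (15687 * 370000 * 2.5e-09)
dT = 138.2 K

138.2


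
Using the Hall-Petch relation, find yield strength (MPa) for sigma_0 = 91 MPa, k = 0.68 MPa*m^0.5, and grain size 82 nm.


d = 82 nm = 8.2e-08 m
sqrt(d) = 0.0002863564
Hall-Petch contribution = k / sqrt(d) = 0.68 / 0.0002863564 = 2374.7 MPa
sigma = sigma_0 + k/sqrt(d) = 91 + 2374.7 = 2465.7 MPa

2465.7


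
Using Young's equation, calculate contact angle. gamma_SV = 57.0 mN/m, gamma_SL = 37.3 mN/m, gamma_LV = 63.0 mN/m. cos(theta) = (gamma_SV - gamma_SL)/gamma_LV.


cos(theta) = (gamma_SV - gamma_SL) / gamma_LV
cos(theta) = (57.0 - 37.3) / 63.0
cos(theta) = 0.312698
theta = arccos(0.312698) = 71.78 degrees

71.78


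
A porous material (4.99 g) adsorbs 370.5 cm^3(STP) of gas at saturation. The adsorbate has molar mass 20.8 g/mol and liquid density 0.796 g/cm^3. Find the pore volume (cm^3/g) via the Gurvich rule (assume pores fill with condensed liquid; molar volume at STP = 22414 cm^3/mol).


Moles adsorbed n = V_ads / 22414 = 370.5 / 22414 = 1.652985e-02 mol
Liquid volume V_liq = n * M / rho_liq = 1.652985e-02 * 20.8 / 0.796 = 0.43194 cm^3
Specific pore volume V_pore = V_liq / m_sample = 0.43194 / 4.99
V_pore = 0.0866 cm^3/g

0.0866


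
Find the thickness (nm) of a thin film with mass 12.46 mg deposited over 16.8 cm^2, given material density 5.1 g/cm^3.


Convert: m = 12.46 mg = 1.2460e-05 kg, A = 16.8 cm^2 = 1.6800e-03 m^2, rho = 5.1 g/cm^3 = 5100 kg/m^3
t = m / (A * rho)
t = 1.2460e-05 / (1.6800e-03 * 5100)
t = 1.4542e-06 m = 1454.2 nm

1454.2


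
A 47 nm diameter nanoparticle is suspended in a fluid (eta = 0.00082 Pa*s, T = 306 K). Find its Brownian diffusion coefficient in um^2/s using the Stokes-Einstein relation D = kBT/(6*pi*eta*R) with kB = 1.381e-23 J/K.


Radius R = 47/2 = 23.5 nm = 2.35e-08 m
D = kB*T / (6*pi*eta*R)
D = 1.381e-23 * 306 / (6 * pi * 0.00082 * 2.35e-08)
D = 1.16341e-11 m^2/s = 11.634 um^2/s

11.634


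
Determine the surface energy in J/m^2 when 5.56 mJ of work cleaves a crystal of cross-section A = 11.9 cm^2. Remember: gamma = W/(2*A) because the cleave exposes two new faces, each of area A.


Convert: A = 11.9 cm^2 = 0.00119 m^2, W = 5.56 mJ = 0.00556 J
Cleaving exposes two faces of area A, so total new surface = 2*A and gamma = W / (2*A)
gamma = 0.00556 / (2 * 0.00119)
gamma = 2.336 J/m^2

2.336


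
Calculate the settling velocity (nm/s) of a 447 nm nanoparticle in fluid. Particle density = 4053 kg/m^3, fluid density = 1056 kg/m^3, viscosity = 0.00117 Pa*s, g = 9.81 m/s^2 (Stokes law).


Radius R = 447/2 nm = 2.235e-07 m
Density difference = 4053 - 1056 = 2997 kg/m^3
v = 2 * R^2 * (rho_p - rho_f) * g / (9 * eta)
v = 2 * (2.235e-07)^2 * 2997 * 9.81 / (9 * 0.00117)
v = 2.78941e-07 m/s = 278.941 nm/s

278.941


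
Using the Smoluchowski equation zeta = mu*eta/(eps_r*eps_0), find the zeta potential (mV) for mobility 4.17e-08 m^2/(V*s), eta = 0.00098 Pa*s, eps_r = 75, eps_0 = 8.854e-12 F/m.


Smoluchowski equation: zeta = mu * eta / (eps_r * eps_0)
zeta = 4.17e-08 * 0.00098 / (75 * 8.854e-12)
zeta = 0.061541 V = 61.54 mV

61.54


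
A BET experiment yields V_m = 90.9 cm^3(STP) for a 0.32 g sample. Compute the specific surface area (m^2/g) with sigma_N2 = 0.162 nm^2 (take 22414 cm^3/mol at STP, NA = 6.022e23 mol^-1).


Number of moles in monolayer = V_m / 22414 = 90.9 / 22414 = 0.0040555
Number of molecules = moles * NA = 0.0040555 * 6.022e23
SA = molecules * sigma / mass
SA = (90.9 / 22414) * 6.022e23 * 0.162e-18 / 0.32
SA = 1236.4 m^2/g

1236.4


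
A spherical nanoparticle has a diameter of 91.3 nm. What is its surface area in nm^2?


Radius r = 91.3/2 = 45.65 nm
Surface area SA = 4 * pi * r^2
SA = 4 * pi * (45.65)^2
SA = 26187.34 nm^2

26187.34


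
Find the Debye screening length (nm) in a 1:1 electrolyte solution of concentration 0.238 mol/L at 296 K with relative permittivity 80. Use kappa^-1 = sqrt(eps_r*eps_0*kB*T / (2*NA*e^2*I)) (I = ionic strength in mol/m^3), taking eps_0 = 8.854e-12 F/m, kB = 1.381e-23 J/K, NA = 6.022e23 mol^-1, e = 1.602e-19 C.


Ionic strength I = 0.238 * 1^2 * 1000 = 238 mol/m^3
kappa^-1 = sqrt(80 * 8.854e-12 * 1.381e-23 * 296 / (2 * 6.022e23 * (1.602e-19)^2 * 238))
kappa^-1 = 0.627 nm

0.627


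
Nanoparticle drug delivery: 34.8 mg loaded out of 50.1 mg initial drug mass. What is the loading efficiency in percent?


Drug loading efficiency = (drug loaded / drug initial) * 100
DLE = 34.8 / 50.1 * 100
DLE = 0.6946 * 100
DLE = 69.46%

69.46


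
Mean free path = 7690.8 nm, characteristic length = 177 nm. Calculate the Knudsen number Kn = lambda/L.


Knudsen number Kn = lambda / L
Kn = 7690.8 / 177
Kn = 43.4508

43.4508


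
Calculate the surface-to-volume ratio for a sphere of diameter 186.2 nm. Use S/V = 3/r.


Radius r = 186.2/2 = 93.1 nm
S/V = 3 / r = 3 / 93.1
S/V = 0.0322 nm^-1

0.0322


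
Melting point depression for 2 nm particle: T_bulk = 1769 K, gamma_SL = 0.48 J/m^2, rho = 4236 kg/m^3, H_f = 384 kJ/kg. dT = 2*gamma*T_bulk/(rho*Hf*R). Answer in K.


Radius R = 2/2 = 1 nm = 1e-09 m
Convert H_f = 384 kJ/kg = 384000 J/kg
dT = 2 * gamma_SL * T_bulk / (rho * H_f * R)
dT = 2 * 0.48 * 1769 / (4236 * 384000 * 1e-09)
dT = 1044.0 K

1044.0


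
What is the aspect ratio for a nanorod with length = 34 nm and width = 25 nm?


Aspect ratio AR = length / diameter
AR = 34 / 25
AR = 1.36

1.36


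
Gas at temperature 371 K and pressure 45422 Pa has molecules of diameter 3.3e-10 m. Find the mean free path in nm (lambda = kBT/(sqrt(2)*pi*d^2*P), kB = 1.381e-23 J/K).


Mean free path: lambda = kB*T / (sqrt(2) * pi * d^2 * P)
lambda = 1.381e-23 * 371 / (sqrt(2) * pi * (3.3e-10)^2 * 45422)
lambda = 2.33136e-07 m
lambda = 233.14 nm

233.14


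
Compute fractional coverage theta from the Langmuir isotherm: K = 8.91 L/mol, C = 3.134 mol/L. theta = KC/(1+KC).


Langmuir isotherm: theta = K*C / (1 + K*C)
K*C = 8.91 * 3.134 = 27.92394
theta = 27.92394 / (1 + 27.92394) = 27.92394 / 28.92394
theta = 0.9654

0.9654


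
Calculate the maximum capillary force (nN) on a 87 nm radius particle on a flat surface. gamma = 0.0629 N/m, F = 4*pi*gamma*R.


Convert radius: R = 87 nm = 8.7e-08 m
F = 4 * pi * gamma * R
F = 4 * pi * 0.0629 * 8.7e-08
F = 6.87669e-08 N = 68.7669 nN

68.7669


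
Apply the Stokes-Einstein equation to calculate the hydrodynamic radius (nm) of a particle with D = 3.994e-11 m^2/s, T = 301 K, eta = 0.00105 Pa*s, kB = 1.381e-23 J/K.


Stokes-Einstein: R = kB*T / (6*pi*eta*D)
R = 1.381e-23 * 301 / (6 * pi * 0.00105 * 3.994e-11)
R = 5.2585e-09 m = 5.26 nm

5.26


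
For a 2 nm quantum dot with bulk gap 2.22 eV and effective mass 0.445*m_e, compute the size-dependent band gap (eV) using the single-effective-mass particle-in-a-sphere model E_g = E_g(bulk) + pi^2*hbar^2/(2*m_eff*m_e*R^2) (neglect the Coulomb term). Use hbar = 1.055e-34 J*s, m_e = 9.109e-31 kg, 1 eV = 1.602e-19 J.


Radius R = 2/2 nm = 1e-09 m
Confinement energy dE = pi^2 * hbar^2 / (2 * m_eff * m_e * R^2)
dE = pi^2 * (1.055e-34)^2 / (2 * 0.445 * 9.109e-31 * (1e-09)^2) J, divided by 1.602e-19 J/eV
dE = 0.8458 eV
Total band gap = E_g(bulk) + dE = 2.22 + 0.8458 = 3.0658 eV

3.0658


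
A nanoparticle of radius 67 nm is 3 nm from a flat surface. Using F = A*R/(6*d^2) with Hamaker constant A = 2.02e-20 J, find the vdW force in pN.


Convert to SI: R = 67 nm = 6.7e-08 m, d = 3 nm = 3e-09 m
F = A * R / (6 * d^2)
F = 2.02e-20 * 6.7e-08 / (6 * (3e-09)^2)
F = 2.5063e-11 N = 25.063 pN

25.063


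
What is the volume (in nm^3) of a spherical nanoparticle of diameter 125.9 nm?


Radius r = 125.9/2 = 62.95 nm
Volume V = (4/3) * pi * r^3
V = (4/3) * pi * (62.95)^3
V = 1044902.61 nm^3

1044902.61


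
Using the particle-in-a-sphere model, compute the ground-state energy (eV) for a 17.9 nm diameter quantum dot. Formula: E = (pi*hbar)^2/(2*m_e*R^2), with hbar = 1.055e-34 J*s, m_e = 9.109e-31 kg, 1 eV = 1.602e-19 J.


Radius R = 17.9/2 = 8.95 nm = 8.95e-09 m
E = (pi * 1.055e-34)^2 / (2 * 9.109e-31 * (8.95e-09)^2)
E(J) = 7.52762e-22
E = E(J) / 1.602e-19 = 0.0047 eV

0.0047


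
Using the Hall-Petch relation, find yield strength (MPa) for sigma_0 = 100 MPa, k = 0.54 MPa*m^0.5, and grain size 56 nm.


d = 56 nm = 5.6e-08 m
sqrt(d) = 0.0002366432
Hall-Petch contribution = k / sqrt(d) = 0.54 / 0.0002366432 = 2281.9 MPa
sigma = sigma_0 + k/sqrt(d) = 100 + 2281.9 = 2381.9 MPa

2381.9


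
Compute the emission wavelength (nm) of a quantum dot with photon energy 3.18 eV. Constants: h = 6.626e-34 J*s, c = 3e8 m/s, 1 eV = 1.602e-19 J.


Convert energy: E = 3.18 eV = 3.18 * 1.602e-19 = 5.09436e-19 J
lambda = h*c / E = 6.626e-34 * 3e8 / 5.09436e-19
lambda = 3.90196e-07 m = 390.2 nm

390.2


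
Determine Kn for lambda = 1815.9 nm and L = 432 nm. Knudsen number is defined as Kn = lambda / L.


Knudsen number Kn = lambda / L
Kn = 1815.9 / 432
Kn = 4.2035

4.2035


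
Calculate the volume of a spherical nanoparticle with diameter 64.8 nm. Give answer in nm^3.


Radius r = 64.8/2 = 32.4 nm
Volume V = (4/3) * pi * r^3
V = (4/3) * pi * (32.4)^3
V = 142470.07 nm^3

142470.07


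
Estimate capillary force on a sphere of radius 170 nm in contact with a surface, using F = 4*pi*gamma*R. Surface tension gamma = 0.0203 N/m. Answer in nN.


Convert radius: R = 170 nm = 1.7e-07 m
F = 4 * pi * gamma * R
F = 4 * pi * 0.0203 * 1.7e-07
F = 4.33665e-08 N = 43.3665 nN

43.3665


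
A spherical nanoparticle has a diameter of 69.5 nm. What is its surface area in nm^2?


Radius r = 69.5/2 = 34.75 nm
Surface area SA = 4 * pi * r^2
SA = 4 * pi * (34.75)^2
SA = 15174.68 nm^2

15174.68


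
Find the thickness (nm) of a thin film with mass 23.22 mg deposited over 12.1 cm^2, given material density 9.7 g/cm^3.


Convert: m = 23.22 mg = 2.3220e-05 kg, A = 12.1 cm^2 = 1.2100e-03 m^2, rho = 9.7 g/cm^3 = 9700 kg/m^3
t = m / (A * rho)
t = 2.3220e-05 / (1.2100e-03 * 9700)
t = 1.9784e-06 m = 1978.4 nm

1978.4


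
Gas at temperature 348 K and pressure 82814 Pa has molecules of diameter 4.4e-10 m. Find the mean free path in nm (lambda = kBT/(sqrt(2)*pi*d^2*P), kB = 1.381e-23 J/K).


Mean free path: lambda = kB*T / (sqrt(2) * pi * d^2 * P)
lambda = 1.381e-23 * 348 / (sqrt(2) * pi * (4.4e-10)^2 * 82814)
lambda = 6.74682e-08 m
lambda = 67.47 nm

67.47


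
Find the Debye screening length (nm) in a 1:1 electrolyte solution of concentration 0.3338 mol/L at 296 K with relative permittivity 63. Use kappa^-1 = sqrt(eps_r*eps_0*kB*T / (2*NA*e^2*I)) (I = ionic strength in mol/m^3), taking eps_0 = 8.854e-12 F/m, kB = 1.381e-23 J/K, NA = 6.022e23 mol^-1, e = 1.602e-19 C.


Ionic strength I = 0.3338 * 1^2 * 1000 = 333.8 mol/m^3
kappa^-1 = sqrt(63 * 8.854e-12 * 1.381e-23 * 296 / (2 * 6.022e23 * (1.602e-19)^2 * 333.8))
kappa^-1 = 0.47 nm

0.47


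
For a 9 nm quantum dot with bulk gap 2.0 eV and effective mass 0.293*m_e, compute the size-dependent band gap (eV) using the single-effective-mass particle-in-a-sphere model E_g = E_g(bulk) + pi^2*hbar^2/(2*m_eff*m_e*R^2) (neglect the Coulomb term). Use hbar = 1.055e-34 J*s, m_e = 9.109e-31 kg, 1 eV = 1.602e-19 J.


Radius R = 9/2 nm = 4.5e-09 m
Confinement energy dE = pi^2 * hbar^2 / (2 * m_eff * m_e * R^2)
dE = pi^2 * (1.055e-34)^2 / (2 * 0.293 * 9.109e-31 * (4.5e-09)^2) J, divided by 1.602e-19 J/eV
dE = 0.0634 eV
Total band gap = E_g(bulk) + dE = 2.0 + 0.0634 = 2.0634 eV

2.0634


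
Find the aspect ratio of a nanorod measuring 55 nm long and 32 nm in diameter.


Aspect ratio AR = length / diameter
AR = 55 / 32
AR = 1.72

1.72


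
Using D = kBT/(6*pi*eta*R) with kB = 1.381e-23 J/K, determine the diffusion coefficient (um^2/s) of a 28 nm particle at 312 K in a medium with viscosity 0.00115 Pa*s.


Radius R = 28/2 = 14 nm = 1.4e-08 m
D = kB*T / (6*pi*eta*R)
D = 1.381e-23 * 312 / (6 * pi * 0.00115 * 1.4e-08)
D = 1.41978e-11 m^2/s = 14.198 um^2/s

14.198


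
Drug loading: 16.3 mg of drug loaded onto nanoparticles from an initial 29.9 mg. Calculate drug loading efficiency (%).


Drug loading efficiency = (drug loaded / drug initial) * 100
DLE = 16.3 / 29.9 * 100
DLE = 0.5452 * 100
DLE = 54.52%

54.52


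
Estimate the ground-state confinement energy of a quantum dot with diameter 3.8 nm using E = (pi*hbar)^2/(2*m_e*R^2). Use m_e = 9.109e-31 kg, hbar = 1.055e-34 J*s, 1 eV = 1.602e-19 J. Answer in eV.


Radius R = 3.8/2 = 1.9 nm = 1.9e-09 m
E = (pi * 1.055e-34)^2 / (2 * 9.109e-31 * (1.9e-09)^2)
E(J) = 1.67031e-20
E = E(J) / 1.602e-19 = 0.1043 eV

0.1043


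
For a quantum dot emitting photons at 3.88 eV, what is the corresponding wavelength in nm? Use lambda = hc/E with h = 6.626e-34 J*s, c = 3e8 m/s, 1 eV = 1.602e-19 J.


Convert energy: E = 3.88 eV = 3.88 * 1.602e-19 = 6.21576e-19 J
lambda = h*c / E = 6.626e-34 * 3e8 / 6.21576e-19
lambda = 3.198e-07 m = 319.8 nm

319.8


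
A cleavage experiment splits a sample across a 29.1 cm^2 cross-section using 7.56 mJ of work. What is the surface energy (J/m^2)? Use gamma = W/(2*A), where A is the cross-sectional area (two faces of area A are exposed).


Convert: A = 29.1 cm^2 = 0.00291 m^2, W = 7.56 mJ = 0.00756 J
Cleaving exposes two faces of area A, so total new surface = 2*A and gamma = W / (2*A)
gamma = 0.00756 / (2 * 0.00291)
gamma = 1.299 J/m^2

1.299


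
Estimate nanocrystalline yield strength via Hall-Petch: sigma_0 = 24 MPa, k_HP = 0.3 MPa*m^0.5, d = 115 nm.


d = 115 nm = 1.15e-07 m
sqrt(d) = 0.0003391165
Hall-Petch contribution = k / sqrt(d) = 0.3 / 0.0003391165 = 884.7 MPa
sigma = sigma_0 + k/sqrt(d) = 24 + 884.7 = 908.7 MPa

908.7


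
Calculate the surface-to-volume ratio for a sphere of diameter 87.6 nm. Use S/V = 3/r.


Radius r = 87.6/2 = 43.8 nm
S/V = 3 / r = 3 / 43.8
S/V = 0.0685 nm^-1

0.0685


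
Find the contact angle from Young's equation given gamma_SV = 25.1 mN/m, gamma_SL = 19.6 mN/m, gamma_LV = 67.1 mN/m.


cos(theta) = (gamma_SV - gamma_SL) / gamma_LV
cos(theta) = (25.1 - 19.6) / 67.1
cos(theta) = 0.081967
theta = arccos(0.081967) = 85.3 degrees

85.3


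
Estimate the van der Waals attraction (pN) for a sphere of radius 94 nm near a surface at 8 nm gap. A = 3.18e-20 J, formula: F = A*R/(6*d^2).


Convert to SI: R = 94 nm = 9.4e-08 m, d = 8 nm = 8e-09 m
F = A * R / (6 * d^2)
F = 3.18e-20 * 9.4e-08 / (6 * (8e-09)^2)
F = 7.78438e-12 N = 7.784 pN

7.784


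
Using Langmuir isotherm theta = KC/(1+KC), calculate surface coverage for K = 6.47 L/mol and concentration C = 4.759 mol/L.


Langmuir isotherm: theta = K*C / (1 + K*C)
K*C = 6.47 * 4.759 = 30.79073
theta = 30.79073 / (1 + 30.79073) = 30.79073 / 31.79073
theta = 0.9685

0.9685


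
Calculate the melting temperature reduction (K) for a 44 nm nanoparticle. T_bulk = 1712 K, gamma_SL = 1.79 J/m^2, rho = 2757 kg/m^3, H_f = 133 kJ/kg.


Radius R = 44/2 = 22 nm = 2.2e-08 m
Convert H_f = 133 kJ/kg = 133000 J/kg
dT = 2 * gamma_SL * T_bulk / (rho * H_f * R)
dT = 2 * 1.79 * 1712 / (2757 * 133000 * 2.2e-08)
dT = 759.8 K

759.8


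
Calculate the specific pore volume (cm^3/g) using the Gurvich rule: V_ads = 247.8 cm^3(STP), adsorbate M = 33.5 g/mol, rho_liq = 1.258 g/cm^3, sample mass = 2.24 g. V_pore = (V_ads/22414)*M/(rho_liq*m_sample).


Moles adsorbed n = V_ads / 22414 = 247.8 / 22414 = 1.105559e-02 mol
Liquid volume V_liq = n * M / rho_liq = 1.105559e-02 * 33.5 / 1.258 = 0.29441 cm^3
Specific pore volume V_pore = V_liq / m_sample = 0.29441 / 2.24
V_pore = 0.1314 cm^3/g

0.1314


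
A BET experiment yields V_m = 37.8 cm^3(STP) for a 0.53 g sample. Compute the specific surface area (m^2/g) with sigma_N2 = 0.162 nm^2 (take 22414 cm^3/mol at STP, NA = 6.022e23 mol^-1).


Number of moles in monolayer = V_m / 22414 = 37.8 / 22414 = 0.00168645
Number of molecules = moles * NA = 0.00168645 * 6.022e23
SA = molecules * sigma / mass
SA = (37.8 / 22414) * 6.022e23 * 0.162e-18 / 0.53
SA = 310.4 m^2/g

310.4


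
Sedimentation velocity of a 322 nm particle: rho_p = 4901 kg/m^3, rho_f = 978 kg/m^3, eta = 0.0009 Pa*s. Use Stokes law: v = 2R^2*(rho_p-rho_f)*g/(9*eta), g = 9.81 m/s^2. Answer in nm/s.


Radius R = 322/2 nm = 1.61e-07 m
Density difference = 4901 - 978 = 3923 kg/m^3
v = 2 * R^2 * (rho_p - rho_f) * g / (9 * eta)
v = 2 * (1.61e-07)^2 * 3923 * 9.81 / (9 * 0.0009)
v = 2.46311e-07 m/s = 246.3111 nm/s

246.3111


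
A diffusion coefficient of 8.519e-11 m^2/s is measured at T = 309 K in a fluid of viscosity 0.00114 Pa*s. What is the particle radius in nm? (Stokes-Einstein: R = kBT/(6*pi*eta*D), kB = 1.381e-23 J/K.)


Stokes-Einstein: R = kB*T / (6*pi*eta*D)
R = 1.381e-23 * 309 / (6 * pi * 0.00114 * 8.519e-11)
R = 2.33108e-09 m = 2.33 nm

2.33


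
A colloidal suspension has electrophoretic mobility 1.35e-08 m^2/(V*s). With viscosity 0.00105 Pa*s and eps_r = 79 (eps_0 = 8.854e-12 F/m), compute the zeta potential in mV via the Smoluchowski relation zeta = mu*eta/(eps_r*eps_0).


Smoluchowski equation: zeta = mu * eta / (eps_r * eps_0)
zeta = 1.35e-08 * 0.00105 / (79 * 8.854e-12)
zeta = 0.020265 V = 20.27 mV

20.27


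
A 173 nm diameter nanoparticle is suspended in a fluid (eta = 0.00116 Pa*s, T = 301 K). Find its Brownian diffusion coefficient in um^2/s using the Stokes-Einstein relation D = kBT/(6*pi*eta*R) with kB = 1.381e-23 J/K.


Radius R = 173/2 = 86.5 nm = 8.65e-08 m
D = kB*T / (6*pi*eta*R)
D = 1.381e-23 * 301 / (6 * pi * 0.00116 * 8.65e-08)
D = 2.19778e-12 m^2/s = 2.198 um^2/s

2.198


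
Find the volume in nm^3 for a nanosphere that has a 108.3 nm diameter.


Radius r = 108.3/2 = 54.15 nm
Volume V = (4/3) * pi * r^3
V = (4/3) * pi * (54.15)^3
V = 665095.47 nm^3

665095.47


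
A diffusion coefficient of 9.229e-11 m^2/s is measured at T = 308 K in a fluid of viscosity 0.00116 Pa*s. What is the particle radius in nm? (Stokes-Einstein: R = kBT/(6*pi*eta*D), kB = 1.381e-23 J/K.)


Stokes-Einstein: R = kB*T / (6*pi*eta*D)
R = 1.381e-23 * 308 / (6 * pi * 0.00116 * 9.229e-11)
R = 2.10781e-09 m = 2.11 nm

2.11


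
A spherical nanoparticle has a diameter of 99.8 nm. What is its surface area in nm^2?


Radius r = 99.8/2 = 49.9 nm
Surface area SA = 4 * pi * r^2
SA = 4 * pi * (49.9)^2
SA = 31290.39 nm^2

31290.39


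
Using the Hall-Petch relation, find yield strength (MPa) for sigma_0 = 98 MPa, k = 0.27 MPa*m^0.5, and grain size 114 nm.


d = 114 nm = 1.14e-07 m
sqrt(d) = 0.0003376389
Hall-Petch contribution = k / sqrt(d) = 0.27 / 0.0003376389 = 799.7 MPa
sigma = sigma_0 + k/sqrt(d) = 98 + 799.7 = 897.7 MPa

897.7
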